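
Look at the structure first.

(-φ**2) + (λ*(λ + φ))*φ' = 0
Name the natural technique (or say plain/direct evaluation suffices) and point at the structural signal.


Method: the homogeneous substitution — the slope is degree-zero homogeneous: the ratio substitution v = φ/λ collapses it. A Bernoulli substitution after rearrangement (possibly exchanging dependent and independent variable) is a fair alternative; the homogeneous route works on the equation as it stands.


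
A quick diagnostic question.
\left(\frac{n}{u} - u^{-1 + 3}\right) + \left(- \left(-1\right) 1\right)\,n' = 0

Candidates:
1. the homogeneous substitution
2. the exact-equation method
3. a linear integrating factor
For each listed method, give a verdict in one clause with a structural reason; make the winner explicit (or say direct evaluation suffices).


Verdict: a linear integrating factor — the unknown enters only to the first power against a nonzero forcing term — the integrating-factor template applies directly.
- the homogeneous substitution — the ratio substitution does not collapse this equation.
- the exact-equation method — no potential function has this form as its differential, as written.
- a linear integrating factor — applies; the problem has the shape this method handles.


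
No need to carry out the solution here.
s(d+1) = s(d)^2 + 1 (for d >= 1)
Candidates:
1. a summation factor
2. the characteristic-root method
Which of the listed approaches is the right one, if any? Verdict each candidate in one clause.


Diagnosis: no special technique — nonlinear feedback in the recursion rules out every root- or factor-based technique.
- a summation factor — no summation factor applies — the rule is not linear in the sequence values.
- the characteristic-root method: the recursion is nonlinear in the sequence values, so no linear-modes ansatz applies.


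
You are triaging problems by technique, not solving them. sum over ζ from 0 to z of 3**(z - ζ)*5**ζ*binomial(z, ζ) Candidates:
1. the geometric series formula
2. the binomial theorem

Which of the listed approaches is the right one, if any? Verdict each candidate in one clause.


Verdict: the binomial theorem — the summand is term ζ of a binomial expansion in 5 and 3; the whole sum is a single power.
- the geometric series formula — dividing successive terms gives an index-dependent quantity, not a constant.
- the binomial theorem — applies; the problem has the shape this method handles.


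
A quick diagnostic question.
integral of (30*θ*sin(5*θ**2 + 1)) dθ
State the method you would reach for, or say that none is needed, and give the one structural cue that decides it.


Best approach: u-substitution — collected, the integrand has one factor that is, up to a constant, the derivative of an inner expression the rest depends on — substitute for that inner expression.


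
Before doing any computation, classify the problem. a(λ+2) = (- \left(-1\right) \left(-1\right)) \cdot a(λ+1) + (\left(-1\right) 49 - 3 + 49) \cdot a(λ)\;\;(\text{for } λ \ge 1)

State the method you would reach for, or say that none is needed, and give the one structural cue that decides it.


Method: the characteristic-root method — fixed numeric weights on consecutive terms and no forcing term added: the root method in its home territory.


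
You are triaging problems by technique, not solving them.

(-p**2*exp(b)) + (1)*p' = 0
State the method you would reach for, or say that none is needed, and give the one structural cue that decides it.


Technique: separation of variables — the derivative equals a pure function of b (namely exp(b)) times a pure function of p (namely p**2); divide and integrate each side.


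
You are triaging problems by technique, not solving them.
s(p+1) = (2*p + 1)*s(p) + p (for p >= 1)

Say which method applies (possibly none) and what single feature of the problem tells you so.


Best approach: a summation factor — one-term recursion with variable weight 2*p + 1 is solved by product normalization, not by root-finding.


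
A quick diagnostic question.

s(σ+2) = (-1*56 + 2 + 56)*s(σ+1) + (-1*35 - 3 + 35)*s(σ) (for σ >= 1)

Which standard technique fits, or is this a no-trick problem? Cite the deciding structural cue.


Method: the characteristic-root method — constant coefficients and linearity mean the ansatz r^σ reduces it to solving the characteristic polynomial.


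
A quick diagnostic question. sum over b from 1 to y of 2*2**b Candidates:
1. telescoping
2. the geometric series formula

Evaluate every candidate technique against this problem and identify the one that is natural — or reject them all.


Best approach: the geometric series formula — check a ratio of consecutive terms: it is 2, independent of the index, so the geometric formula closes the sum.
- telescoping: writing out consecutive terms as given produces no pairwise cancellation.
- the geometric series formula: a fit — the right tool for this form.


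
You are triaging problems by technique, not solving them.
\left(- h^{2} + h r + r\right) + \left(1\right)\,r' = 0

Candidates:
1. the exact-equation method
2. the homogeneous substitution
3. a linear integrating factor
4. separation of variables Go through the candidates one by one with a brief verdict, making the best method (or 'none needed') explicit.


Technique: a linear integrating factor — the unknown enters only to the first power against a nonzero forcing term — the integrating-factor template applies directly.
- the exact-equation method — exactness fails on the nose — the mixed partials do not match.
- the homogeneous substitution — the slope is not a function of the ratio of the variables alone.
- a linear integrating factor: yes, a natural case for it.
- separation of variables — the two dependences are entangled, not a clean product of one-variable pieces.


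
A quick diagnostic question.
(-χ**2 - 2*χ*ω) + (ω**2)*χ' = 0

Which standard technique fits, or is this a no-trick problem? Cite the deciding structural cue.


Diagnosis: the homogeneous substitution — solved for the derivative, the right side is unchanged under scaling ω and χ together — it depends only on the ratio χ/ω, so substitute a single ratio variable. A Bernoulli substitution is a fair alternative on this equation directly; the homogeneous reading takes it as given.


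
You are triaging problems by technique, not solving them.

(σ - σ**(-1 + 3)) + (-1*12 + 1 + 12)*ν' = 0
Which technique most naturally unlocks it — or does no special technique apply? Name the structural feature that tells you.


Method: no special technique — the slope is a pure function of σ; integrate both sides and be done.


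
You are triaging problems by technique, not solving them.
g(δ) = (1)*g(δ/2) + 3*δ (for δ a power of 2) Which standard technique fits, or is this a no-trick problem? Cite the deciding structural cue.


Method: the master substitution — divide-the-index recursion (δ/2 inside the call) straightens out once the index is rewritten as 2^m.


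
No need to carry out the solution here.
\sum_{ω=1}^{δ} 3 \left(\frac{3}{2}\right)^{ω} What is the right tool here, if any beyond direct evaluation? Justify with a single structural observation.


Method: the geometric series formula — the ratio of consecutive terms is the constant \frac{3}{2}, independent of the index — a geometric sum.


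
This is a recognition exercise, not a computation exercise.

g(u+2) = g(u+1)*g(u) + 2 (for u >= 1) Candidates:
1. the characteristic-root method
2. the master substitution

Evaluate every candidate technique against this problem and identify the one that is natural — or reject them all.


Method: no special technique — the sequence value feeds back through itself nonlinearly — linear superposition fails, and every superposition-based closed form fails with it.
- the characteristic-root method — nonlinearity rules out exponential-mode superposition from the start.
- the master substitution: the recursion steps by a constant offset, so exponential reindexing is pointless.


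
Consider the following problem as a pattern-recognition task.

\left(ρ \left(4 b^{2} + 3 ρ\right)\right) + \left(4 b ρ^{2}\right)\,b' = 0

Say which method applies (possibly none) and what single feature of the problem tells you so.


Diagnosis: the exact-equation method — because the two cross partials coincide, the form is conservative as written — recover its potential in (ρ, b).


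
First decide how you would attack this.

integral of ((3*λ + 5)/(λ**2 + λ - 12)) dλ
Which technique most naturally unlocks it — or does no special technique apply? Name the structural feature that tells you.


Verdict: partial fractions — each factor of λ**2 + λ - 12 owns one elementary piece of the integrand — separate them and integrate piecewise.


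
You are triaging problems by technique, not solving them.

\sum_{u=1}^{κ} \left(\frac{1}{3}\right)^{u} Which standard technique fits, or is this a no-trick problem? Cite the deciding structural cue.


Verdict: the geometric series formula — each summand is the previous one scaled by \frac{1}{3}; that constant multiplier is itself the geometric structure.


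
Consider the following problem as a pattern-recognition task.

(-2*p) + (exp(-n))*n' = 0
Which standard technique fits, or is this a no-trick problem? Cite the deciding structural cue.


Diagnosis: separation of variables — solved for the derivative, the right side splits multiplicatively into a function of each variable alone — divide and integrate each side. The equation is exact as it stands too — a potential function exists — though separation reads the split structure directly.


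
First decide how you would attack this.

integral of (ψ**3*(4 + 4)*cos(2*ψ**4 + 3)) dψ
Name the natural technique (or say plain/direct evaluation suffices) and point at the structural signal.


Method: u-substitution — collected, the integrand has one factor that is, up to a constant, the derivative of an inner expression the rest depends on — substitute for that inner expression.


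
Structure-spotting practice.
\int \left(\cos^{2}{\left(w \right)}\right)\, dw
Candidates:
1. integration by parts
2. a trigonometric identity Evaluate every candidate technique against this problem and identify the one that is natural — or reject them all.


Diagnosis: a trigonometric identity — the even trigonometric power \cos^{2}{\left(w \right)} reduces by a double-angle identity before any integration is attempted.
- integration by parts — not the fit here: there is no polynomial factor to ladder down — parts can still close the trigonometric product by recursion, though the identity rewrite is the direct route.
- a trigonometric identity: applicable, and directly so.


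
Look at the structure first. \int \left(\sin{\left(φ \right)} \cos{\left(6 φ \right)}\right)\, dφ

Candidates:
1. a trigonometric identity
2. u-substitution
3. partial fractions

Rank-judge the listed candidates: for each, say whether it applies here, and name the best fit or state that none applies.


Best approach: a trigonometric identity — split \sin{\left(φ \right)} \cos{\left(6 φ \right)} with the angle-addition identities: the resulting sum integrates term by term.
- a trigonometric identity: applies; the problem has the shape this method handles.
- u-substitution: no subexpression of the integrand pairs with its own derivative as a factor — individual terms may offer their own substitutions, but any change of variable covering the whole integral would have to be constructed from outside the expression.
- partial fractions — the expression is not a ratio of polynomials that decomposes further.


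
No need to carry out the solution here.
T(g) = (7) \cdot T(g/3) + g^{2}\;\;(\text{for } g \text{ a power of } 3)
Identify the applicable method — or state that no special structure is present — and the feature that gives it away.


Best approach: the master substitution — the argument contracts 3-fold per step: reindex g exponentially and solve the linear recurrence in the new index.


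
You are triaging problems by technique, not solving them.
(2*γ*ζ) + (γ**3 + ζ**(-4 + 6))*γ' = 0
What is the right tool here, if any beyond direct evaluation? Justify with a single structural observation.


Best approach: the exact-equation method — because the two cross partials coincide, the form is conservative as written — recover its potential in (ζ, γ).


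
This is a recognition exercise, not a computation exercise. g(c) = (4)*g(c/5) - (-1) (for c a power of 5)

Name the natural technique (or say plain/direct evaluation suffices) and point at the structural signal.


Verdict: the master substitution — recursion at c/5 is multiplicative in the index; logarithmic reindexing via c = 5^m linearizes it.


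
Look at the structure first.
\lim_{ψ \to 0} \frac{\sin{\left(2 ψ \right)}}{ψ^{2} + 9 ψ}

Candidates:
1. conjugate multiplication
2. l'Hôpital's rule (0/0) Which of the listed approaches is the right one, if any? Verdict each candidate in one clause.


Method: l'Hôpital's rule (0/0) — both numerator and denominator vanish at 0: the genuine 0/0 indeterminate that l'Hôpital exists for. The standard small-argument limits would also carry it; the rule is the systematic route.
- conjugate multiplication — rationalization has no target — no divergent radical difference appears.
- l'Hôpital's rule (0/0): a fit — the right tool for this form.


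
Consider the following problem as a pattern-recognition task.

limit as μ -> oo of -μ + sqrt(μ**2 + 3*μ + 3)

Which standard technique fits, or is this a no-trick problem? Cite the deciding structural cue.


Best approach: conjugate multiplication — turning the difference into a conjugate-rationalized ratio makes the limit readable.


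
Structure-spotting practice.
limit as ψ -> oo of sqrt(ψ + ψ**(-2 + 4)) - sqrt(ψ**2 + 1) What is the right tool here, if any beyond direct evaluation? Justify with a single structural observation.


Verdict: conjugate multiplication — the ∞ − ∞ radical form is the exact trigger for the conjugate maneuver.


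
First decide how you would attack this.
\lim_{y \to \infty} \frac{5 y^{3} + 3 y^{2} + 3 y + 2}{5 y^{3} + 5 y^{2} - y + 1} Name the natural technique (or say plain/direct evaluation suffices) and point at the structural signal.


Method: dominant-term comparison — at large y only the top-degree terms survive; compare the leading terms and the limit falls out. Differentiating the expression as a single quotient would eventually settle it as well; matching dominant growth settles it immediately.


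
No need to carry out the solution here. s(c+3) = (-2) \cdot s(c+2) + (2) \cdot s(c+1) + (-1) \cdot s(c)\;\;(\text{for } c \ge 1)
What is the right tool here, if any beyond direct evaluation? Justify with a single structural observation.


Method: the characteristic-root method — fixed numeric weights on consecutive terms and no forcing term added: the root method in its home territory.


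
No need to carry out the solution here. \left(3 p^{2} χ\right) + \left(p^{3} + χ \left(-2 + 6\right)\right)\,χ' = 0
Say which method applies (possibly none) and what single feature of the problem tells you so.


Verdict: the exact-equation method — because the two cross partials coincide, the form is conservative as written — recover its potential in (p, χ).


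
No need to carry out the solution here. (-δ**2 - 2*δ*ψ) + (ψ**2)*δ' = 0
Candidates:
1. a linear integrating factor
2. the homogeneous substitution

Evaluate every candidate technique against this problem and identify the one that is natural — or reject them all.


Method: the homogeneous substitution — the slope's numerator and denominator have matching total degree, so it depends only on δ/ψ and the ratio substitution collapses it. This doubles as a Bernoulli equation in the unknown as written; the homogeneous route needs no setup at all.
- a linear integrating factor — a nonlinear term in the unknown puts this outside the integrating-factor template.
- the homogeneous substitution — yes, a natural case for it.


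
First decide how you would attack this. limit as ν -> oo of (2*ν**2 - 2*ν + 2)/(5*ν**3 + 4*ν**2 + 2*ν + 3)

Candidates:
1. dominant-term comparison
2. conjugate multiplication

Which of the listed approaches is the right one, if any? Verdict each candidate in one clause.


Verdict: dominant-term comparison — growth-rate triage: the leading powers of ν decide the limit, everything else is noise.
- dominant-term comparison: a fit — the right tool for this form.
- conjugate multiplication — multiplying by a conjugate would not remove any indeterminacy here.


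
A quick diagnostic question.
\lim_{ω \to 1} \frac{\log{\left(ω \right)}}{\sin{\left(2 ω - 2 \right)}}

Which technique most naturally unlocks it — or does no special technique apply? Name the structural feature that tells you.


Technique: l'Hôpital's rule (0/0) — the 0/0 form at 1 is the signature situation for l'Hôpital's rule. A first-order expansion at the point is an equally standard path; the rule packages it.


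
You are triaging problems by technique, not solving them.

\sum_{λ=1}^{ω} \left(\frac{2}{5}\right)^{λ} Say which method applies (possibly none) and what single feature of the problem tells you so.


Verdict: the geometric series formula — consecutive terms stand in a fixed index-free ratio — the geometric sum formula closes it.


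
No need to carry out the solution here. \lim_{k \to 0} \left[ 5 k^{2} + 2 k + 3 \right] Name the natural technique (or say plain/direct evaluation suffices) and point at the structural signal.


Diagnosis: no special technique — the expression is continuous at the evaluation point — substitute directly; no indeterminate form appears.


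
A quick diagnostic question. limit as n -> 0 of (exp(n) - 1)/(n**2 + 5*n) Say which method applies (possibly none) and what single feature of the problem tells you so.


Diagnosis: l'Hôpital's rule (0/0) — the 0/0 form at 0 is the signature situation for l'Hôpital's rule. Expanding numerator and denominator to first order gives the same value — the rule automates exactly that.


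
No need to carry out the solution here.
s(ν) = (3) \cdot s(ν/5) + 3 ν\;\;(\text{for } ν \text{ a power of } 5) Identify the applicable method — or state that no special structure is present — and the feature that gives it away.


Method: the master substitution — the argument shrinks by the factor 5, so measure the index on a logarithmic scale and the recursion becomes a shift.


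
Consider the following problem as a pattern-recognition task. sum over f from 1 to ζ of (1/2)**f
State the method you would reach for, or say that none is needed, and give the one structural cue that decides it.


Verdict: the geometric series formula — check a ratio of consecutive terms: it is 1/2, independent of the index, so the geometric formula closes the sum.


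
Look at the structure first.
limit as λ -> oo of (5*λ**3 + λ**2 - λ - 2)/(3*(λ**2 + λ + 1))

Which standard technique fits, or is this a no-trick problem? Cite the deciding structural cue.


Method: dominant-term comparison — as λ grows, only the highest-degree terms matter — compare leading terms and read the limit off. Differentiating the expression as a single quotient would eventually settle it as well; matching dominant growth settles it immediately.


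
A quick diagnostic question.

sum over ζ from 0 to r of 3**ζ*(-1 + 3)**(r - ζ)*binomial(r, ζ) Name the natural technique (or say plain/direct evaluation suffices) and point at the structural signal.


Technique: the binomial theorem — the binomial coefficients weight matched powers of 3 and (-1 + 3), which is exactly the expansion of a binomial power.


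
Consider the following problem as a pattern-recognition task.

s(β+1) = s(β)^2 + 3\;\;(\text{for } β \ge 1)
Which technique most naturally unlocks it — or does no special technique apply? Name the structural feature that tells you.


Method: no special technique — the unknown enters the rule nonlinearly, not as a weighted sum — no linear method is even well-posed.


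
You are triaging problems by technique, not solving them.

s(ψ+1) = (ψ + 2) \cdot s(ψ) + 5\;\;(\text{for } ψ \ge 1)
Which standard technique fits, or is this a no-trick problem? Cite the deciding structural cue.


Technique: a summation factor — with the index-dependent coefficient ψ + 2, dividing by the cumulative product turns the left side into a pure difference.


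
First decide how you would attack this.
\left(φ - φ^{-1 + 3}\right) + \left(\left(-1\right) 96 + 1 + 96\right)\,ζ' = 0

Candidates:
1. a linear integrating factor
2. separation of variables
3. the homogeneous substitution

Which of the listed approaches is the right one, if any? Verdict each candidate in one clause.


Method: no special technique — solved for the derivative, no ζ appears — this is antidifferentiation in φ wearing ODE clothing.
- a linear integrating factor: the linear template holds only trivially here (the unknown is absent, so the coefficient is zero) — the method is not the natural label.
- separation of variables — any separation here is vacuous (nothing depends on the unknown); direct integration is the honest label.
- the homogeneous substitution — the slope does not depend on the ratio of the variables alone.


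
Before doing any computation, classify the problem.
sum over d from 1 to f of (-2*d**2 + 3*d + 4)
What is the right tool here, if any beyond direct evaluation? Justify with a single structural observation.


Technique: no special technique — the summand is a plain polynomial in d (expanding first if it arrives factored); standard power-sum formulas evaluate it term by term.


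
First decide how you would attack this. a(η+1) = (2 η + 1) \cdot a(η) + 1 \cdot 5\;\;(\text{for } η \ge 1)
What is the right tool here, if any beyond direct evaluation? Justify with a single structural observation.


Best approach: a summation factor — first-order, linear, moving coefficient 2 η + 1: the discrete analogue of an integrating factor handles it.


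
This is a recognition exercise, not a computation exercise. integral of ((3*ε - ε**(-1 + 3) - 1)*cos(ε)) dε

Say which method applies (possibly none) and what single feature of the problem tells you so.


Technique: integration by parts — a polynomial factor (3*ε - ε**(-1 + 3) - 1) multiplies cos(ε); differentiating (3*ε - ε**(-1 + 3) - 1) lowers its degree while cos(ε) integrates cleanly, so parts wins.


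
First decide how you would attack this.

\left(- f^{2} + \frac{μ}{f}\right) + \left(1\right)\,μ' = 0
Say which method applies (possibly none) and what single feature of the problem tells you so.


Best approach: a linear integrating factor — the unknown enters only to the first power against a nonzero forcing term — the integrating-factor template applies directly.


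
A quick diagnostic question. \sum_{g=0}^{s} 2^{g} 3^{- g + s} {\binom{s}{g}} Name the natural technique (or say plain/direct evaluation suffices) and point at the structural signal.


Diagnosis: the binomial theorem — {\binom{s}{g}} weighting matched powers of 2 and 3 is the expanded form of (2 + 3)^s — fold it back up.


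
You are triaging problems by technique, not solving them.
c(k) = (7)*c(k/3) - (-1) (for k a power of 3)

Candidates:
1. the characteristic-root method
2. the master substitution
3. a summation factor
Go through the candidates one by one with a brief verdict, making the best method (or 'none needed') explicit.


Technique: the master substitution — the call at k/3 makes this multiplicative recursion; the master-style substitution converts it to additive.
- the characteristic-root method: a divided-index call is not the fixed-shift linear shape that characteristic roots solve.
- the master substitution: yes — fits the structure here.
- a summation factor — a divided-index call is outside the fixed-shift first-order family a summation factor normalizes.


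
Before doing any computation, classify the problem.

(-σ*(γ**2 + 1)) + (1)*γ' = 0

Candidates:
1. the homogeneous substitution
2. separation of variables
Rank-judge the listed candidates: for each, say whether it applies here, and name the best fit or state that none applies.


Best approach: separation of variables — all dependence on the two variables factors apart, the defining separable shape.
- the homogeneous substitution: the slope does not depend on the ratio of the variables alone.
- separation of variables: yes, a natural case for it.


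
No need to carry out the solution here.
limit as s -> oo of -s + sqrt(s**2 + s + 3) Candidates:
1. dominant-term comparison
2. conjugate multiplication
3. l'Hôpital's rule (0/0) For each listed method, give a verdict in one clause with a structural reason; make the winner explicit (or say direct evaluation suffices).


Method: conjugate multiplication — an infinity-minus-infinity difference with a surviving radical — multiply by the conjugate to cancel the divergence.
- dominant-term comparison: no dominant power emerges to decide the limit by degree comparison.
- conjugate multiplication: applies; the problem has the shape this method handles.
- l'Hôpital's rule (0/0) — no quotient structure at all: the clash is ∞ minus ∞, which rationalizing converts into a tractable ratio.


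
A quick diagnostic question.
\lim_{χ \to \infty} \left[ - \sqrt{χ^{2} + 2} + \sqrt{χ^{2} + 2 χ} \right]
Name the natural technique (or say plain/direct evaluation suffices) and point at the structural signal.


Technique: conjugate multiplication — both pieces blow up but their difference is finite; the conjugate trick rationalizes \sqrt{χ^{2} + 2 χ} - \sqrt{χ^{2} + 2}.


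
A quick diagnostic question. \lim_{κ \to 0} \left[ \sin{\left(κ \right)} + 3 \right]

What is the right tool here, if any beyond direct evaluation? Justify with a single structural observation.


Technique: no special technique — the function is continuous at 0; evaluation is itself the limit, no machinery required.


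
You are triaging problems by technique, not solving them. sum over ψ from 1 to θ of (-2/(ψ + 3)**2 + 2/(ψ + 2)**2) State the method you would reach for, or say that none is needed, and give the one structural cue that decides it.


Best approach: telescoping — a difference of consecutive values of one function (2/(ψ + 2)**2 at one index and the next) — telescoping by construction.


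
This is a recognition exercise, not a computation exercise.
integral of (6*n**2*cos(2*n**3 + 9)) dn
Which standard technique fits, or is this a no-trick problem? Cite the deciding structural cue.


Best approach: u-substitution — a chain-rule shadow: 6*n**2 alongside a function of 2*n**3 + 9 means u = 2*n**3 + 9 unwinds the composition in one step.


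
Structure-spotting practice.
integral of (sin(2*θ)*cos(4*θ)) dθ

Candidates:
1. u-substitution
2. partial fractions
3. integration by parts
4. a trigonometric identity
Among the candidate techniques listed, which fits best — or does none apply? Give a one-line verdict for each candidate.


Best approach: a trigonometric identity — mixed-frequency products such as sin(2*θ)*cos(4*θ) are designed for the product-to-sum formula.
- u-substitution — no subexpression of the integrand serves as a whole-integral substitution inner — individual terms may offer their own, but none carries its derivative as a factor of the full integrand; a working change of variable would have to be constructed from outside the expression.
- partial fractions: there is no rational-function structure to decompose.
- integration by parts — not the fit here: there is no polynomial factor to ladder down — parts can still close the trigonometric product by recursion, though the identity rewrite is the direct route.
- a trigonometric identity: a fit — the right tool for this form.


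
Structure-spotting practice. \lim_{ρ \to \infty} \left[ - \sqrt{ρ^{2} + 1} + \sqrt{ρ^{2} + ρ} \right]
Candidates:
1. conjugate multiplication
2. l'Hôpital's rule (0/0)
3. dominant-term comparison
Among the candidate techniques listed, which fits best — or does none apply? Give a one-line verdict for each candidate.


Technique: conjugate multiplication — turning the difference into a conjugate-rationalized ratio makes the limit readable.
- conjugate multiplication — yes — fits the structure here.
- l'Hôpital's rule (0/0) — substitution produces ∞ − ∞ rather than a vanishing quotient; the rule needs a 0/0 ratio to act on.
- dominant-term comparison — this is not a rational comparison of growth rates at infinity.


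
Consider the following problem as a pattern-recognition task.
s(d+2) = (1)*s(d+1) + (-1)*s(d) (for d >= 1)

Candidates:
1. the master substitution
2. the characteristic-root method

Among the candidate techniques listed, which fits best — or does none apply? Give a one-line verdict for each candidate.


Best approach: the characteristic-root method — this is the constant-coefficient homogeneous case — the whole solution in d reduces to a polynomial's roots.
- the master substitution: with no divided-index recursive call, reindexing by powers of a base buys nothing.
- the characteristic-root method — applicable, and directly so.


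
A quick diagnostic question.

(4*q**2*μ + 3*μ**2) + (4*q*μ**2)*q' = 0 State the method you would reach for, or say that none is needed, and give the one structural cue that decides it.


Best approach: the exact-equation method — checking ∂/∂q of 4*q**2*μ + 3*μ**2 against ∂/∂μ of 4*q*μ**2: they match — the equation is exact as it stands.


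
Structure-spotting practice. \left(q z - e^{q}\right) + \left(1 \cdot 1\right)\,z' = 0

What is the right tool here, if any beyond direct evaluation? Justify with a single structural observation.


Best approach: a linear integrating factor — z appears only to the first power with coefficient q — the classic integrating-factor setup.


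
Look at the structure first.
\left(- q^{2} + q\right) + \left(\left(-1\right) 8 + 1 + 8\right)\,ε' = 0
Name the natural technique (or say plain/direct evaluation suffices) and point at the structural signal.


Best approach: no special technique — with ε absent the equation is not coupled at all: direct integration in q.


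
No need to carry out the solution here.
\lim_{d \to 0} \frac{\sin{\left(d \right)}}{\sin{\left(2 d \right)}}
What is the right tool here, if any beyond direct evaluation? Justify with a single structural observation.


Technique: l'Hôpital's rule (0/0) — numerator and denominator both vanish at 0 — a genuine 0/0 form, which is exactly when l'Hôpital applies. A first-order expansion at the point is an equally standard path; the rule packages it.


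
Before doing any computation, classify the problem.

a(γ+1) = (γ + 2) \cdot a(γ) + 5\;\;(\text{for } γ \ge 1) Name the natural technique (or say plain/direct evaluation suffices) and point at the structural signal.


Method: a summation factor — first-order, linear, moving coefficient γ + 2: the discrete analogue of an integrating factor handles it.


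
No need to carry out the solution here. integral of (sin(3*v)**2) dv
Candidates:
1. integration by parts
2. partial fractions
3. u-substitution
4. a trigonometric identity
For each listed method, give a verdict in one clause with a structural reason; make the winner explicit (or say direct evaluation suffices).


Best approach: a trigonometric identity — sin(3*v)**2 calls for power reduction: rewrite via double angles before any antiderivative is attempted.
- integration by parts — not the fit here: there is no polynomial factor to ladder down — parts can still close the trigonometric product by recursion, though the identity rewrite is the direct route.
- partial fractions — there is no rational-function structure to decompose.
- u-substitution: no subexpression of the integrand pairs with its own derivative as a factor — individual terms may offer their own substitutions, but any change of variable covering the whole integral would have to be constructed from outside the expression.
- a trigonometric identity — applies; the problem has the shape this method handles.


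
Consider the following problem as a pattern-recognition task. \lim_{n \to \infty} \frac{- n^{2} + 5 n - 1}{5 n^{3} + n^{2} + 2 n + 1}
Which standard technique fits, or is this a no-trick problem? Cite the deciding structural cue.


Diagnosis: dominant-term comparison — divide through by the highest power of n; every lower-order term dies and the dominant terms decide the limit. As a single quotient, the ∞/∞ shape would yield to repeated differentiation as well — the growth comparison gets there in one look.


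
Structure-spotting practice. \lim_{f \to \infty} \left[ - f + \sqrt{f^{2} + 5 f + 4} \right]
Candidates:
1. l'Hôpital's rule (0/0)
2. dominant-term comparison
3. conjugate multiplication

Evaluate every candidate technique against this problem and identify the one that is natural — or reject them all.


Technique: conjugate multiplication — both pieces blow up but their difference is finite; the conjugate trick rationalizes \sqrt{f^{2} + 5 f + 4} - f.
- l'Hôpital's rule (0/0) — no quotient structure at all: the clash is ∞ minus ∞, which rationalizing converts into a tractable ratio.
- dominant-term comparison — this limit is not decided by comparing leading-term growth at infinity.
- conjugate multiplication: yes — fits the structure here.


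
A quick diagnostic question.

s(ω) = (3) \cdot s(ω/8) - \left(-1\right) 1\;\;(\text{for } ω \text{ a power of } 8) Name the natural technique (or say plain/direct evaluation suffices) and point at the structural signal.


Method: the master substitution — treat m = log base 8 of ω as the new clock: one recursion step advances m by one while ω scales by 8.


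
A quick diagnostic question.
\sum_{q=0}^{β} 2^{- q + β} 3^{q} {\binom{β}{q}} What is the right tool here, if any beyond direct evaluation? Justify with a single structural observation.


Best approach: the binomial theorem — binomial coefficients against complementary powers of 3 and 2: recognize the binomial expansion and resum.


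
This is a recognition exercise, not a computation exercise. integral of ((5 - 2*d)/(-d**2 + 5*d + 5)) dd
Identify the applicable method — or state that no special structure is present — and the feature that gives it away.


Method: u-substitution — 5 - 2*d matches the derivative of -d**2 + 5*d + 5 up to a constant; with u = -d**2 + 5*d + 5 the whole integrand folds into a function of u alone.


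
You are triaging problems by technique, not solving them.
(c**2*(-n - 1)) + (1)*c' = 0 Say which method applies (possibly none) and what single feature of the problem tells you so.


Diagnosis: separation of variables — all dependence on the two variables factors apart, the defining separable shape.


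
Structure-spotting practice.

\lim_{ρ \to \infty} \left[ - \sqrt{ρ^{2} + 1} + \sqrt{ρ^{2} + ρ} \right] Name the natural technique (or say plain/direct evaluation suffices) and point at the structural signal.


Best approach: conjugate multiplication — the ∞ − ∞ radical form is the exact trigger for the conjugate maneuver.


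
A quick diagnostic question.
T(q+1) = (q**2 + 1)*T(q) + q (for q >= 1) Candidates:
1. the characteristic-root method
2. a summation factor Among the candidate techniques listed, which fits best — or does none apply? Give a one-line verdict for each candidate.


Verdict: a summation factor — one-term recursion with variable weight q**2 + 1 is solved by product normalization, not by root-finding.
- the characteristic-root method: the coefficients change with the index, which the root method cannot absorb.
- a summation factor: a fit — the right tool for this form.


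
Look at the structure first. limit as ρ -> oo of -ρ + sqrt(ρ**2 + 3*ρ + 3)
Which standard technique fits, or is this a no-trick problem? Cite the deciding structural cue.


Best approach: conjugate multiplication — an infinity-minus-infinity difference with a surviving radical — multiply by the conjugate to cancel the divergence.


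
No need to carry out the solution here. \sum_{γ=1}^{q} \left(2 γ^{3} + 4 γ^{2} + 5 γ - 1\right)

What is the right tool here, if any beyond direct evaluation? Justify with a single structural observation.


Verdict: no special technique — recognize the absence of structure: constant-multiple powers of γ summed plainly, no special method required.


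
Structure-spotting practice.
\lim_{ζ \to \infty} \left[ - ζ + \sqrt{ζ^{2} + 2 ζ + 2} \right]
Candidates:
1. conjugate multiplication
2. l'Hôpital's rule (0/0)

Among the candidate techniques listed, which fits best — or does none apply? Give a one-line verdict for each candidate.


Best approach: conjugate multiplication — two divergent pieces with a minus sign between them and a radical in the mix: rationalize \sqrt{ζ^{2} + 2 ζ + 2} - ζ before any limit law applies.
- conjugate multiplication: yes — fits the structure here.
- l'Hôpital's rule (0/0): substitution produces ∞ − ∞ rather than a vanishing quotient; the rule needs a 0/0 ratio to act on.


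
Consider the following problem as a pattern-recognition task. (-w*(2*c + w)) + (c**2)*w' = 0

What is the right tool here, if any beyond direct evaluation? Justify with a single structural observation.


Diagnosis: the homogeneous substitution — the slope's numerator and denominator have matching total degree, so it depends only on w/c and the ratio substitution collapses it. This doubles as a Bernoulli equation in the unknown as written; the homogeneous route needs no setup at all.


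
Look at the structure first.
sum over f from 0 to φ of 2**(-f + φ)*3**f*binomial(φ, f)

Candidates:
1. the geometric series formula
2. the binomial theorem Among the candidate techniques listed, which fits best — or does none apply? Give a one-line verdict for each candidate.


Method: the binomial theorem — the summand is term f of a binomial expansion in 3 and 2; the whole sum is a single power.
- the geometric series formula — there is no constant term-to-term ratio.
- the binomial theorem — yes, a natural case for it.


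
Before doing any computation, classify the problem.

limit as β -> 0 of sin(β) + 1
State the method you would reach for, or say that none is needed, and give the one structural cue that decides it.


Best approach: no special technique — no denominator vanishes and nothing blows up at 0: direct substitution is the whole computation.


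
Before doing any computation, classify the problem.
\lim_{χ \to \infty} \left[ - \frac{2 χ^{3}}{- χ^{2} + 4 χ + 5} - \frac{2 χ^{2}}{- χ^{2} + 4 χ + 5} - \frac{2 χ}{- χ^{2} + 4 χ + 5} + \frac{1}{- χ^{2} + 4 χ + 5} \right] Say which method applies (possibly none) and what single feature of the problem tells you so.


Verdict: dominant-term comparison — divide by the highest power of χ present: lower-order terms vanish and the dominant ratio remains. As a single quotient, the ∞/∞ shape would yield to repeated differentiation as well — the growth comparison gets there in one look.


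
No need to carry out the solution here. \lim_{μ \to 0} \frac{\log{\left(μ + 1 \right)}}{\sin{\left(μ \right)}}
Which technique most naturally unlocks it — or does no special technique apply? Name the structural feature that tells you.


Diagnosis: l'Hôpital's rule (0/0) — plug in 0: top and bottom both hit zero, so differentiate each and retry. A local series expansion at the point resolves it as well; the rule is the packaged version of that step.
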